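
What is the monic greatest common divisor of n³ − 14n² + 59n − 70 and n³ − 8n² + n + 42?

Repeated division with remainder:
  n³ − 14n² + 59n − 70 = (n³ − 8n² + n + 42) + (−6n² + 58n − 112)
  n³ − 8n² + n + 42 = (−(1/6)n − 5/18)(−6n² + 58n − 112) + (−(14/9)n + 98/9)
  −6n² + 58n − 112 = ((27/7)n − 72/7)(−(14/9)n + 98/9) + (0)
Last nonzero remainder: −(14/9)n + 98/9. Dividing through by −14/9 gives the monic gcd n − 7.

n − 7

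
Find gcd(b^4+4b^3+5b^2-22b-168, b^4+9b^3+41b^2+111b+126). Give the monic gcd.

b^2+3b+14

Apply the Euclidean algorithm:
  b^4+4b^3+5b^2-22b-168 = (b^4+9b^3+41b^2+111b+126) + (-5b^3-36b^2-133b-294)
  b^4+9b^3+41b^2+111b+126 = (-(1/5)b-9/25)(-5b^3-36b^2-133b-294) + ((36/25)b^2+(108/25)b+504/25)
  -5b^3-36b^2-133b-294 = (-(125/36)b-175/12)((36/25)b^2+(108/25)b+504/25) + (0)
Last nonzero remainder: (36/25)b^2+(108/25)b+504/25. Dividing through by 36/25 gives the monic gcd b^2+3b+14.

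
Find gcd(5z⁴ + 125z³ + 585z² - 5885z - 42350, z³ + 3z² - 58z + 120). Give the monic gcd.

Apply the Euclidean algorithm:
  5z⁴ + 125z³ + 585z² - 5885z - 42350 = (5z + 110)(z³ + 3z² - 58z + 120) + (545z² - 105z - 55550)
  z³ + 3z² - 58z + 120 = ((1/545)z + 348/59405)(545z² - 105z - 55550) + ((529200/11881)z + 5292000/11881)
  545z² - 105z - 55550 = ((1295029/105840)z - 13199791/105840)((529200/11881)z + 5292000/11881) + (0)
Last nonzero remainder: (529200/11881)z + 5292000/11881. Dividing through by 529200/11881 gives the monic gcd z + 10.

z + 10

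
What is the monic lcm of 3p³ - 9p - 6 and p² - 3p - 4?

p⁴ - 4p³ - 3p² + 10p + 8

Apply the Euclidean algorithm:
  3p³ - 9p - 6 = (3p + 9)(p² - 3p - 4) + (30p + 30)
  p² - 3p - 4 = ((1/30)p - 2/15)(30p + 30) + (0)
Last nonzero remainder: 30p + 30. Dividing through by 30 gives the monic gcd p + 1.
Then lcm(f, g) = f·g / gcd(f, g); expanding and making the result monic gives the answer.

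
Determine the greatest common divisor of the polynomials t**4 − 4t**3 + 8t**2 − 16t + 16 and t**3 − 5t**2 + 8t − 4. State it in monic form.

t**2 − 4t + 4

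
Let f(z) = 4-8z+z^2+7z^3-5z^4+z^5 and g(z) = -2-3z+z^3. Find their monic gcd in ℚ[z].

-2-z+z^2

Repeated division with remainder:
  z^5-5z^4+7z^3+z^2-8z+4 = (z^2-5z+10)(z^3-3z-2) + (-12z^2+12z+24)
  z^3-3z-2 = (-(1/12)z-1/12)(-12z^2+12z+24) + (0)
Last nonzero remainder: -12z^2+12z+24. Dividing through by -12 gives the monic gcd z^2-z-2.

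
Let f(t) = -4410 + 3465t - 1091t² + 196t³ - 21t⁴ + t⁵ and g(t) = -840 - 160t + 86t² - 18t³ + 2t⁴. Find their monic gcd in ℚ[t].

-210 + 65t - 11t² + t³

Repeated division with remainder:
  t⁵ - 21t⁴ + 196t³ - 1091t² + 3465t - 4410 = ((1/2)t - 6)(2t⁴ - 18t³ + 86t² - 160t - 840) + (45t³ - 495t² + 2925t - 9450)
  2t⁴ - 18t³ + 86t² - 160t - 840 = ((2/45)t + 4/45)(45t³ - 495t² + 2925t - 9450) + (0)
Last nonzero remainder: 45t³ - 495t² + 2925t - 9450. Dividing through by 45 gives the monic gcd t³ - 11t² + 65t - 210.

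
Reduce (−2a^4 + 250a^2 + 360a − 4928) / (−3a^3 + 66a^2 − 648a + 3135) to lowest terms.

(2a^3 + 22a^2 − 8a − 448)/(3a^2 − 33a + 285)

Repeated division with remainder:
  −2a^4 + 250a^2 + 360a − 4928 = ((2/3)a + 44/3)(−3a^3 + 66a^2 − 648a + 3135) + (−286a^2 + 7774a − 50908)
  −3a^3 + 66a^2 − 648a + 3135 = ((3/286)a + 171/3146)(−286a^2 + 7774a − 50908) + (−(64923/121)a + 64923/11)
  −286a^2 + 7774a − 50908 = ((34606/64923)a − 559988/64923)(−(64923/121)a + 64923/11) + (0)
Last nonzero remainder: −(64923/121)a + 64923/11. Dividing through by −64923/121 gives the monic gcd a − 11.
Cancel a − 11 from numerator and denominator to get the reduced form.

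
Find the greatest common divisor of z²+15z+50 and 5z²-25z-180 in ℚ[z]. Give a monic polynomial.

1

By polynomial division,
  z²+15z+50 = (1/5)(5z²-25z-180) + (20z+86)
  5z²-25z-180 = ((1/4)z-93/40)(20z+86) + (399/20)
  20z+86 = ((400/399)z+1720/399)(399/20) + (0)
The last nonzero remainder is the constant 399/20, so the polynomials are coprime and gcd = 1.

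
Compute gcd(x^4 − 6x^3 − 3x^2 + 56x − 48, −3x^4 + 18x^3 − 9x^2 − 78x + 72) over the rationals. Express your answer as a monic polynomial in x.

By polynomial division,
  x^4 − 6x^3 − 3x^2 + 56x − 48 = (−1/3)(−3x^4 + 18x^3 − 9x^2 − 78x + 72) + (−6x^2 + 30x − 24)
  −3x^4 + 18x^3 − 9x^2 − 78x + 72 = ((1/2)x^2 − (1/2)x − 3)(−6x^2 + 30x − 24) + (0)
Last nonzero remainder: −6x^2 + 30x − 24. Dividing through by −6 gives the monic gcd x^2 − 5x + 4.

x^2 − 5x + 4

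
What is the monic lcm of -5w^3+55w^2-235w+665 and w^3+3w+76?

w^4-7w^3+3w^2+55w-532

Repeated division with remainder:
  -5w^3+55w^2-235w+665 = (-5)(w^3+3w+76) + (55w^2-220w+1045)
  w^3+3w+76 = ((1/55)w+4/55)(55w^2-220w+1045) + (0)
Last nonzero remainder: 55w^2-220w+1045. Dividing through by 55 gives the monic gcd w^2-4w+19.
Then lcm(f, g) = f·g / gcd(f, g); expanding and making the result monic gives the answer.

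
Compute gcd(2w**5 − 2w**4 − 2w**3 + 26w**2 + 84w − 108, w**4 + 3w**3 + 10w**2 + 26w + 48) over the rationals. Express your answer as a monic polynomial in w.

w**2 + 4w + 6

Euclidean algorithm in ℚ[w]:
  2w**5 − 2w**4 − 2w**3 + 26w**2 + 84w − 108 = (2w − 8)(w**4 + 3w**3 + 10w**2 + 26w + 48) + (2w**3 + 54w**2 + 196w + 276)
  w**4 + 3w**3 + 10w**2 + 26w + 48 = ((1/2)w − 12)(2w**3 + 54w**2 + 196w + 276) + (560w**2 + 2240w + 3360)
  2w**3 + 54w**2 + 196w + 276 = ((1/280)w + 23/280)(560w**2 + 2240w + 3360) + (0)
Last nonzero remainder: 560w**2 + 2240w + 3360. Dividing through by 560 gives the monic gcd w**2 + 4w + 6.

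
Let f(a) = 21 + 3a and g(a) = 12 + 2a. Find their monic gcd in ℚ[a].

1

Apply the Euclidean algorithm:
  3a + 21 = (3/2)(2a + 12) + (3)
  2a + 12 = ((2/3)a + 4)(3) + (0)
The last nonzero remainder is the constant 3, so the polynomials are coprime and gcd = 1.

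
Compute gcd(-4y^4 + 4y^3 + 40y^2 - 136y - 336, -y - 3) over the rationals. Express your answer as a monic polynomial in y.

By polynomial division,
  -4y^4 + 4y^3 + 40y^2 - 136y - 336 = (4y^3 - 16y^2 + 8y + 112)(-y - 3) + (0)
Last nonzero remainder: -y - 3. Dividing through by -1 gives the monic gcd y + 3.

y + 3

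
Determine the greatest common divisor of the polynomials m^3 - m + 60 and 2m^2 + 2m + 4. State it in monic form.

Repeated division with remainder:
  m^3 - m + 60 = ((1/2)m - 1/2)(2m^2 + 2m + 4) + (-2m + 62)
  2m^2 + 2m + 4 = (-m - 32)(-2m + 62) + (1988)
  -2m + 62 = (-(1/994)m + 31/994)(1988) + (0)
The last nonzero remainder is the constant 1988, so the polynomials are coprime and gcd = 1.

1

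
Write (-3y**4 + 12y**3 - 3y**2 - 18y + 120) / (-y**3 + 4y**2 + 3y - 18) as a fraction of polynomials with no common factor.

(3y**3 - 18y**2 + 39y - 60)/(y**2 - 6y + 9)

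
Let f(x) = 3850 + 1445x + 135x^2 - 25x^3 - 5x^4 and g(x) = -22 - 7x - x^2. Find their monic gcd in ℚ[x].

By polynomial division,
  -5x^4 - 25x^3 + 135x^2 + 1445x + 3850 = (5x^2 - 10x - 175)(-x^2 - 7x - 22) + (0)
Last nonzero remainder: -x^2 - 7x - 22. Dividing through by -1 gives the monic gcd x^2 + 7x + 22.

22 + 7x + x^2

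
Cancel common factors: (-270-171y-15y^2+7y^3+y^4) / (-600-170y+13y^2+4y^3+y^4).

(18+9y+y^2)/(40+6y+y^2)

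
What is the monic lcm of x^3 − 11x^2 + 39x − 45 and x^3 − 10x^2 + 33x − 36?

x^4 − 15x^3 + 83x^2 − 201x + 180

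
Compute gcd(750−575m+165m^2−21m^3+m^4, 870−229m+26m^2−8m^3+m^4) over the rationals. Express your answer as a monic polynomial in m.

30−11m+m^2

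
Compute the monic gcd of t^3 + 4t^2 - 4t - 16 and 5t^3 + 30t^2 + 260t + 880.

By polynomial division,
  t^3 + 4t^2 - 4t - 16 = (1/5)(5t^3 + 30t^2 + 260t + 880) + (-2t^2 - 56t - 192)
  5t^3 + 30t^2 + 260t + 880 = (-(5/2)t + 55)(-2t^2 - 56t - 192) + (2860t + 11440)
  -2t^2 - 56t - 192 = (-(1/1430)t - 12/715)(2860t + 11440) + (0)
Last nonzero remainder: 2860t + 11440. Dividing through by 2860 gives the monic gcd t + 4.

t + 4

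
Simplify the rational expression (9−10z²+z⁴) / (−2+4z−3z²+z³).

(−9−9z+z²+z³)/(2−2z+z²)

Repeated division with remainder:
  z⁴−10z²+9 = (z+3)(z³−3z²+4z−2) + (−5z²−10z+15)
  z³−3z²+4z−2 = (−(1/5)z+1)(−5z²−10z+15) + (17z−17)
  −5z²−10z+15 = (−(5/17)z−15/17)(17z−17) + (0)
Last nonzero remainder: 17z−17. Dividing through by 17 gives the monic gcd z−1.
Cancel z−1 from numerator and denominator to get the reduced form.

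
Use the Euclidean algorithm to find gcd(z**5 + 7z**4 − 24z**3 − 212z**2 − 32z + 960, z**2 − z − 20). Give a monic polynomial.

z**2 − z − 20

By polynomial division,
  z**5 + 7z**4 − 24z**3 − 212z**2 − 32z + 960 = (z**3 + 8z**2 + 4z − 48)(z**2 − z − 20) + (0)
The last nonzero remainder z**2 − z − 20 is already monic.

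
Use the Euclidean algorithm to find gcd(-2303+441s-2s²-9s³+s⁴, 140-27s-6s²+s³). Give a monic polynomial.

Repeated division with remainder:
  s⁴-9s³-2s²+441s-2303 = (s-3)(s³-6s²-27s+140) + (7s²+220s-1883)
  s³-6s²-27s+140 = ((1/7)s-262/49)(7s²+220s-1883) + ((69498/49)s-69498/7)
  7s²+220s-1883 = ((343/69498)s+13181/69498)((69498/49)s-69498/7) + (0)
Last nonzero remainder: (69498/49)s-69498/7. Dividing through by 69498/49 gives the monic gcd s-7.

-7+s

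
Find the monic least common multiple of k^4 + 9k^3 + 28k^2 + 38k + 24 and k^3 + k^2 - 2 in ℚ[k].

Euclidean algorithm in ℚ[k]:
  k^4 + 9k^3 + 28k^2 + 38k + 24 = (k + 8)(k^3 + k^2 - 2) + (20k^2 + 40k + 40)
  k^3 + k^2 - 2 = ((1/20)k - 1/20)(20k^2 + 40k + 40) + (0)
Last nonzero remainder: 20k^2 + 40k + 40. Dividing through by 20 gives the monic gcd k^2 + 2k + 2.
Then lcm(f, g) = f·g / gcd(f, g); expanding and making the result monic gives the answer.

k^5 + 8k^4 + 19k^3 + 10k^2 - 14k - 24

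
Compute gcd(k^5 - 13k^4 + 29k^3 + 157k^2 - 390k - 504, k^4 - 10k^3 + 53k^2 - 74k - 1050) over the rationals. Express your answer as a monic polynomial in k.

k^2 - 4k - 21

By polynomial division,
  k^5 - 13k^4 + 29k^3 + 157k^2 - 390k - 504 = (k - 3)(k^4 - 10k^3 + 53k^2 - 74k - 1050) + (-54k^3 + 390k^2 + 438k - 3654)
  k^4 - 10k^3 + 53k^2 - 74k - 1050 = (-(1/54)k + 25/486)(-54k^3 + 390k^2 + 438k - 3654) + ((3325/81)k^2 - (13300/81)k - 23275/27)
  -54k^3 + 390k^2 + 438k - 3654 = (-(4374/3325)k + 14094/3325)((3325/81)k^2 - (13300/81)k - 23275/27) + (0)
Last nonzero remainder: (3325/81)k^2 - (13300/81)k - 23275/27. Dividing through by 3325/81 gives the monic gcd k^2 - 4k - 21.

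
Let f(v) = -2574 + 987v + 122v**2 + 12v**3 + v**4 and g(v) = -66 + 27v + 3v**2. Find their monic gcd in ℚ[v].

Euclidean algorithm in ℚ[v]:
  v**4 + 12v**3 + 122v**2 + 987v - 2574 = ((1/3)v**2 + v + 39)(3v**2 + 27v - 66) + (0)
Last nonzero remainder: 3v**2 + 27v - 66. Dividing through by 3 gives the monic gcd v**2 + 9v - 22.

-22 + 9v + v**2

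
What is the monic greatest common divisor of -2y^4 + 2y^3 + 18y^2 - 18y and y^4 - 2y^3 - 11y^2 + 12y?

y^3 + 2y^2 - 3y

Apply the Euclidean algorithm:
  -2y^4 + 2y^3 + 18y^2 - 18y = (-2)(y^4 - 2y^3 - 11y^2 + 12y) + (-2y^3 - 4y^2 + 6y)
  y^4 - 2y^3 - 11y^2 + 12y = (-(1/2)y + 2)(-2y^3 - 4y^2 + 6y) + (0)
Last nonzero remainder: -2y^3 - 4y^2 + 6y. Dividing through by -2 gives the monic gcd y^3 + 2y^2 - 3y.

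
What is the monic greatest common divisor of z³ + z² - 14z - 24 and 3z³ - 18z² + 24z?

z - 4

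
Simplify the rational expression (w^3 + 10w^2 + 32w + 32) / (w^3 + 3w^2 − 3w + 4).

(w^2 + 6w + 8)/(w^2 − w + 1)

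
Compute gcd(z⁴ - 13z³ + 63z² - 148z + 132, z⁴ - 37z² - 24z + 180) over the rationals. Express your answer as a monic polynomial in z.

z² - 8z + 12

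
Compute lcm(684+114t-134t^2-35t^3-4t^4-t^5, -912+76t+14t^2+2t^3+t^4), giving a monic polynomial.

16416+1368t-4128t^2-686t^3+108t^4+19t^5+6t^6+t^7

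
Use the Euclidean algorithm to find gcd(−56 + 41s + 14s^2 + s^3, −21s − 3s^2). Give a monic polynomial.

7 + s

Apply the Euclidean algorithm:
  s^3 + 14s^2 + 41s − 56 = (−(1/3)s − 7/3)(−3s^2 − 21s) + (−8s − 56)
  −3s^2 − 21s = ((3/8)s)(−8s − 56) + (0)
Last nonzero remainder: −8s − 56. Dividing through by −8 gives the monic gcd s + 7.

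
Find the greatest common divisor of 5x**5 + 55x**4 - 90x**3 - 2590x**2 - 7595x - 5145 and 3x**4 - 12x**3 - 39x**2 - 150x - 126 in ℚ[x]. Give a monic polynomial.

x**2 - 6x - 7

Repeated division with remainder:
  5x**5 + 55x**4 - 90x**3 - 2590x**2 - 7595x - 5145 = ((5/3)x + 25)(3x**4 - 12x**3 - 39x**2 - 150x - 126) + (275x**3 - 1365x**2 - 3635x - 1995)
  3x**4 - 12x**3 - 39x**2 - 150x - 126 = ((3/275)x + 159/15125)(275x**3 - 1365x**2 - 3635x - 1995) + ((45387/3025)x**2 - (272322/3025)x - 317709/3025)
  275x**3 - 1365x**2 - 3635x - 1995 = ((831875/45387)x + 287375/15129)((45387/3025)x**2 - (272322/3025)x - 317709/3025) + (0)
Last nonzero remainder: (45387/3025)x**2 - (272322/3025)x - 317709/3025. Dividing through by 45387/3025 gives the monic gcd x**2 - 6x - 7.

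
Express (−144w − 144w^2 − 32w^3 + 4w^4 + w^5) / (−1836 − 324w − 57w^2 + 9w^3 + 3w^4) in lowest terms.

Repeated division with remainder:
  w^5 + 4w^4 − 32w^3 − 144w^2 − 144w = ((1/3)w + 1/3)(3w^4 + 9w^3 − 57w^2 − 324w − 1836) + (−16w^3 − 17w^2 + 576w + 612)
  3w^4 + 9w^3 − 57w^2 − 324w − 1836 = (−(3/16)w − 93/256)(−16w^3 − 17w^2 + 576w + 612) + ((11475/256)w^2 − 103275/64)
  −16w^3 − 17w^2 + 576w + 612 = (−(4096/11475)w − 256/675)((11475/256)w^2 − 103275/64) + (0)
Last nonzero remainder: (11475/256)w^2 − 103275/64. Dividing through by 11475/256 gives the monic gcd w^2 − 36.
Cancel w^2 − 36 from numerator and denominator to get the reduced form.

(4w + 4w^2 + w^3)/(51 + 9w + 3w^2)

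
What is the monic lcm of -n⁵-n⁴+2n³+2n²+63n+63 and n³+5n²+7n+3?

Repeated division with remainder:
  -n⁵-n⁴+2n³+2n²+63n+63 = (-n²+4n-11)(n³+5n²+7n+3) + (32n²+128n+96)
  n³+5n²+7n+3 = ((1/32)n+1/32)(32n²+128n+96) + (0)
Last nonzero remainder: 32n²+128n+96. Dividing through by 32 gives the monic gcd n²+4n+3.
Then lcm(f, g) = f·g / gcd(f, g); expanding and making the result monic gives the answer.

n⁶+2n⁵-n⁴-4n³-65n²-126n-63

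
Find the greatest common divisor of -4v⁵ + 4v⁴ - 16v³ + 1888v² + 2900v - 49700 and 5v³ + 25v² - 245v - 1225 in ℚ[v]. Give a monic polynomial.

Euclidean algorithm in ℚ[v]:
  -4v⁵ + 4v⁴ - 16v³ + 1888v² + 2900v - 49700 = (-(4/5)v² + (24/5)v - 332/5)(5v³ + 25v² - 245v - 1225) + (3744v² - 7488v - 131040)
  5v³ + 25v² - 245v - 1225 = ((5/3744)v + 35/3744)(3744v² - 7488v - 131040) + (0)
Last nonzero remainder: 3744v² - 7488v - 131040. Dividing through by 3744 gives the monic gcd v² - 2v - 35.

v² - 2v - 35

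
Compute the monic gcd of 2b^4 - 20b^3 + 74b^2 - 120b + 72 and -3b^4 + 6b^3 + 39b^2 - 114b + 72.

Apply the Euclidean algorithm:
  2b^4 - 20b^3 + 74b^2 - 120b + 72 = (-2/3)(-3b^4 + 6b^3 + 39b^2 - 114b + 72) + (-16b^3 + 100b^2 - 196b + 120)
  -3b^4 + 6b^3 + 39b^2 - 114b + 72 = ((3/16)b + 51/64)(-16b^3 + 100b^2 - 196b + 120) + (-(63/16)b^2 + (315/16)b - 189/8)
  -16b^3 + 100b^2 - 196b + 120 = ((256/63)b - 320/63)(-(63/16)b^2 + (315/16)b - 189/8) + (0)
Last nonzero remainder: -(63/16)b^2 + (315/16)b - 189/8. Dividing through by -63/16 gives the monic gcd b^2 - 5b + 6.

b^2 - 5b + 6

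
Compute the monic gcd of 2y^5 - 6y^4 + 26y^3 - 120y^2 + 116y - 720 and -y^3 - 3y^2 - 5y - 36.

y^2 - y + 9

Apply the Euclidean algorithm:
  2y^5 - 6y^4 + 26y^3 - 120y^2 + 116y - 720 = (-2y^2 + 12y - 52)(-y^3 - 3y^2 - 5y - 36) + (-288y^2 + 288y - 2592)
  -y^3 - 3y^2 - 5y - 36 = ((1/288)y + 1/72)(-288y^2 + 288y - 2592) + (0)
Last nonzero remainder: -288y^2 + 288y - 2592. Dividing through by -288 gives the monic gcd y^2 - y + 9.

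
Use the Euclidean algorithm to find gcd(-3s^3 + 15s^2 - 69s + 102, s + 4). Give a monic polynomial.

1

Apply the Euclidean algorithm:
  -3s^3 + 15s^2 - 69s + 102 = (-3s^2 + 27s - 177)(s + 4) + (810)
  s + 4 = ((1/810)s + 2/405)(810) + (0)
The last nonzero remainder is the constant 810, so the polynomials are coprime and gcd = 1.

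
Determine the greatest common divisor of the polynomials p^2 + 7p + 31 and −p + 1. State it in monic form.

1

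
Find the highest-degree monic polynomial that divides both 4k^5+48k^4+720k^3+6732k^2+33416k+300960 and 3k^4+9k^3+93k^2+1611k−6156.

k^2−3k+76

By polynomial division,
  4k^5+48k^4+720k^3+6732k^2+33416k+300960 = ((4/3)k+12)(3k^4+9k^3+93k^2+1611k−6156) + (488k^3+3468k^2+22292k+374832)
  3k^4+9k^3+93k^2+1611k−6156 = ((3/488)k−1503/59536)(488k^3+3468k^2+22292k+374832) + ((647595/14884)k^2−(1942785/14884)k+12304305/3721)
  488k^3+3468k^2+22292k+374832 = ((7263392/647595)k+8156432/71955)((647595/14884)k^2−(1942785/14884)k+12304305/3721) + (0)
Last nonzero remainder: (647595/14884)k^2−(1942785/14884)k+12304305/3721. Dividing through by 647595/14884 gives the monic gcd k^2−3k+76.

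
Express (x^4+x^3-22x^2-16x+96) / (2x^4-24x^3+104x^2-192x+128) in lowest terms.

(x^2+7x+12)/(2x^2-12x+16)

By polynomial division,
  x^4+x^3-22x^2-16x+96 = (1/2)(2x^4-24x^3+104x^2-192x+128) + (13x^3-74x^2+80x+32)
  2x^4-24x^3+104x^2-192x+128 = ((2/13)x-164/169)(13x^3-74x^2+80x+32) + ((3360/169)x^2-(20160/169)x+26880/169)
  13x^3-74x^2+80x+32 = ((2197/3360)x+169/840)((3360/169)x^2-(20160/169)x+26880/169) + (0)
Last nonzero remainder: (3360/169)x^2-(20160/169)x+26880/169. Dividing through by 3360/169 gives the monic gcd x^2-6x+8.
Cancel x^2-6x+8 from numerator and denominator to get the reduced form.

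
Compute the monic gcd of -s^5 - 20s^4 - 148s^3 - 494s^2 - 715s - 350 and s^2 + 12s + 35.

s^2 + 12s + 35

Apply the Euclidean algorithm:
  -s^5 - 20s^4 - 148s^3 - 494s^2 - 715s - 350 = (-s^3 - 8s^2 - 17s - 10)(s^2 + 12s + 35) + (0)
The last nonzero remainder s^2 + 12s + 35 is already monic.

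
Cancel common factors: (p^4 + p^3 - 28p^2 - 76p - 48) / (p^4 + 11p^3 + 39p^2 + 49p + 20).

By polynomial division,
  p^4 + p^3 - 28p^2 - 76p - 48 = (p^4 + 11p^3 + 39p^2 + 49p + 20) + (-10p^3 - 67p^2 - 125p - 68)
  p^4 + 11p^3 + 39p^2 + 49p + 20 = (-(1/10)p - 43/100)(-10p^3 - 67p^2 - 125p - 68) + (-(231/100)p^2 - (231/20)p - 231/25)
  -10p^3 - 67p^2 - 125p - 68 = ((1000/231)p + 1700/231)(-(231/100)p^2 - (231/20)p - 231/25) + (0)
Last nonzero remainder: -(231/100)p^2 - (231/20)p - 231/25. Dividing through by -231/100 gives the monic gcd p^2 + 5p + 4.
Cancel p^2 + 5p + 4 from numerator and denominator to get the reduced form.

(p^2 - 4p - 12)/(p^2 + 6p + 5)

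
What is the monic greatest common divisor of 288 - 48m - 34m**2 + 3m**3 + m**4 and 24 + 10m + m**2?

Apply the Euclidean algorithm:
  m**4 + 3m**3 - 34m**2 - 48m + 288 = (m**2 - 7m + 12)(m**2 + 10m + 24) + (0)
The last nonzero remainder m**2 + 10m + 24 is already monic.

24 + 10m + m**2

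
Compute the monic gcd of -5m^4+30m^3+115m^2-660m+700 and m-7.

Apply the Euclidean algorithm:
  -5m^4+30m^3+115m^2-660m+700 = (-5m^3-5m^2+80m-100)(m-7) + (0)
The last nonzero remainder m-7 is already monic.

m-7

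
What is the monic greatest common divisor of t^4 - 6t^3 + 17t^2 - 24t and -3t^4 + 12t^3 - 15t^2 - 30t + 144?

t^3 - 6t^2 + 17t - 24

Euclidean algorithm in ℚ[t]:
  t^4 - 6t^3 + 17t^2 - 24t = (-1/3)(-3t^4 + 12t^3 - 15t^2 - 30t + 144) + (-2t^3 + 12t^2 - 34t + 48)
  -3t^4 + 12t^3 - 15t^2 - 30t + 144 = ((3/2)t + 3)(-2t^3 + 12t^2 - 34t + 48) + (0)
Last nonzero remainder: -2t^3 + 12t^2 - 34t + 48. Dividing through by -2 gives the monic gcd t^3 - 6t^2 + 17t - 24.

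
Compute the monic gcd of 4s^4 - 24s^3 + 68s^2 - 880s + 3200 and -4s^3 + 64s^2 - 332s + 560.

Euclidean algorithm in ℚ[s]:
  4s^4 - 24s^3 + 68s^2 - 880s + 3200 = (-s - 10)(-4s^3 + 64s^2 - 332s + 560) + (376s^2 - 3640s + 8800)
  -4s^3 + 64s^2 - 332s + 560 = (-(1/94)s + 297/4418)(376s^2 - 3640s + 8800) + ((13952/2209)s - 69760/2209)
  376s^2 - 3640s + 8800 = ((103823/1744)s - 121495/436)((13952/2209)s - 69760/2209) + (0)
Last nonzero remainder: (13952/2209)s - 69760/2209. Dividing through by 13952/2209 gives the monic gcd s - 5.

s - 5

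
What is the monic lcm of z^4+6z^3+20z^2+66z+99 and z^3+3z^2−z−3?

z^6+6z^5+19z^4+60z^3+79z^2−66z−99

Apply the Euclidean algorithm:
  z^4+6z^3+20z^2+66z+99 = (z+3)(z^3+3z^2−z−3) + (12z^2+72z+108)
  z^3+3z^2−z−3 = ((1/12)z−1/4)(12z^2+72z+108) + (8z+24)
  12z^2+72z+108 = ((3/2)z+9/2)(8z+24) + (0)
Last nonzero remainder: 8z+24. Dividing through by 8 gives the monic gcd z+3.
Then lcm(f, g) = f·g / gcd(f, g); expanding and making the result monic gives the answer.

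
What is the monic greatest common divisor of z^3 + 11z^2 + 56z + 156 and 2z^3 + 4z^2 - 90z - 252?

Repeated division with remainder:
  z^3 + 11z^2 + 56z + 156 = (1/2)(2z^3 + 4z^2 - 90z - 252) + (9z^2 + 101z + 282)
  2z^3 + 4z^2 - 90z - 252 = ((2/9)z - 166/81)(9z^2 + 101z + 282) + ((4400/81)z + 8800/27)
  9z^2 + 101z + 282 = ((729/4400)z + 3807/4400)((4400/81)z + 8800/27) + (0)
Last nonzero remainder: (4400/81)z + 8800/27. Dividing through by 4400/81 gives the monic gcd z + 6.

z + 6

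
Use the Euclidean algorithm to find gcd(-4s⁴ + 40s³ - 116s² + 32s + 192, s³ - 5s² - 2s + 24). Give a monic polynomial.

s² - 7s + 12

Euclidean algorithm in ℚ[s]:
  -4s⁴ + 40s³ - 116s² + 32s + 192 = (-4s + 20)(s³ - 5s² - 2s + 24) + (-24s² + 168s - 288)
  s³ - 5s² - 2s + 24 = (-(1/24)s - 1/12)(-24s² + 168s - 288) + (0)
Last nonzero remainder: -24s² + 168s - 288. Dividing through by -24 gives the monic gcd s² - 7s + 12.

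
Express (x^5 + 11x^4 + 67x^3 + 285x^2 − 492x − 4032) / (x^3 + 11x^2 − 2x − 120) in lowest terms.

(x^3 + 10x^2 + 69x + 336)/(x + 10)

Euclidean algorithm in ℚ[x]:
  x^5 + 11x^4 + 67x^3 + 285x^2 − 492x − 4032 = (x^2 + 69)(x^3 + 11x^2 − 2x − 120) + (−354x^2 − 354x + 4248)
  x^3 + 11x^2 − 2x − 120 = (−(1/354)x − 5/177)(−354x^2 − 354x + 4248) + (0)
Last nonzero remainder: −354x^2 − 354x + 4248. Dividing through by −354 gives the monic gcd x^2 + x − 12.
Cancel x^2 + x − 12 from numerator and denominator to get the reduced form.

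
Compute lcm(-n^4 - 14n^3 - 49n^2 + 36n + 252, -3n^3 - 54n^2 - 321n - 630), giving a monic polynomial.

n^5 + 19n^4 + 119n^3 + 209n^2 - 432n - 1260

Apply the Euclidean algorithm:
  -n^4 - 14n^3 - 49n^2 + 36n + 252 = ((1/3)n - 4/3)(-3n^3 - 54n^2 - 321n - 630) + (-14n^2 - 182n - 588)
  -3n^3 - 54n^2 - 321n - 630 = ((3/14)n + 15/14)(-14n^2 - 182n - 588) + (0)
Last nonzero remainder: -14n^2 - 182n - 588. Dividing through by -14 gives the monic gcd n^2 + 13n + 42.
Then lcm(f, g) = f·g / gcd(f, g); expanding and making the result monic gives the answer.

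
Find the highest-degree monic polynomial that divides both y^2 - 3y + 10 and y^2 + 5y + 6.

1

By polynomial division,
  y^2 - 3y + 10 = (y^2 + 5y + 6) + (-8y + 4)
  y^2 + 5y + 6 = (-(1/8)y - 11/16)(-8y + 4) + (35/4)
  -8y + 4 = (-(32/35)y + 16/35)(35/4) + (0)
The last nonzero remainder is the constant 35/4, so the polynomials are coprime and gcd = 1.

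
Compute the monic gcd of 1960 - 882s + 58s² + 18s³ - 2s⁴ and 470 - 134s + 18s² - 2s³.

By polynomial division,
  -2s⁴ + 18s³ + 58s² - 882s + 1960 = (s)(-2s³ + 18s² - 134s + 470) + (192s² - 1352s + 1960)
  -2s³ + 18s² - 134s + 470 = (-(1/96)s + 47/2304)(192s² - 1352s + 1960) + (-(24769/288)s + 123845/288)
  192s² - 1352s + 1960 = (-(55296/24769)s + 112896/24769)(-(24769/288)s + 123845/288) + (0)
Last nonzero remainder: -(24769/288)s + 123845/288. Dividing through by -24769/288 gives the monic gcd s - 5.

-5 + s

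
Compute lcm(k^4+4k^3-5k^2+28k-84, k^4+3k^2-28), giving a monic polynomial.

k^5+6k^4+3k^3+18k^2-28k-168

Apply the Euclidean algorithm:
  k^4+4k^3-5k^2+28k-84 = (k^4+3k^2-28) + (4k^3-8k^2+28k-56)
  k^4+3k^2-28 = ((1/4)k+1/2)(4k^3-8k^2+28k-56) + (0)
Last nonzero remainder: 4k^3-8k^2+28k-56. Dividing through by 4 gives the monic gcd k^3-2k^2+7k-14.
Then lcm(f, g) = f·g / gcd(f, g); expanding and making the result monic gives the answer.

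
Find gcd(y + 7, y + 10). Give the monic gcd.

1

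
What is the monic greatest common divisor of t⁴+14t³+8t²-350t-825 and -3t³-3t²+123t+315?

t²+8t+15

Apply the Euclidean algorithm:
  t⁴+14t³+8t²-350t-825 = (-(1/3)t-13/3)(-3t³-3t²+123t+315) + (36t²+288t+540)
  -3t³-3t²+123t+315 = (-(1/12)t+7/12)(36t²+288t+540) + (0)
Last nonzero remainder: 36t²+288t+540. Dividing through by 36 gives the monic gcd t²+8t+15.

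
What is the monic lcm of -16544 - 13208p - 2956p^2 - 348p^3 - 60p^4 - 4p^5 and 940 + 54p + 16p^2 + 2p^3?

41360 + 37156p + 10692p^2 + 1609p^3 + 237p^4 + 25p^5 + p^6

Euclidean algorithm in ℚ[p]:
  -4p^5 - 60p^4 - 348p^3 - 2956p^2 - 13208p - 16544 = (-2p^2 - 14p - 8)(2p^3 + 16p^2 + 54p + 940) + (-192p^2 + 384p - 9024)
  2p^3 + 16p^2 + 54p + 940 = (-(1/96)p - 5/48)(-192p^2 + 384p - 9024) + (0)
Last nonzero remainder: -192p^2 + 384p - 9024. Dividing through by -192 gives the monic gcd p^2 - 2p + 47.
Then lcm(f, g) = f·g / gcd(f, g); expanding and making the result monic gives the answer.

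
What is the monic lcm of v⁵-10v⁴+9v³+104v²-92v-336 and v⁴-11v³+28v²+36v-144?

Euclidean algorithm in ℚ[v]:
  v⁵-10v⁴+9v³+104v²-92v-336 = (v+1)(v⁴-11v³+28v²+36v-144) + (-8v³+40v²+16v-192)
  v⁴-11v³+28v²+36v-144 = (-(1/8)v+3/4)(-8v³+40v²+16v-192) + (0)
Last nonzero remainder: -8v³+40v²+16v-192. Dividing through by -8 gives the monic gcd v³-5v²-2v+24.
Then lcm(f, g) = f·g / gcd(f, g); expanding and making the result monic gives the answer.

v⁶-16v⁵+69v⁴+50v³-716v²+216v+2016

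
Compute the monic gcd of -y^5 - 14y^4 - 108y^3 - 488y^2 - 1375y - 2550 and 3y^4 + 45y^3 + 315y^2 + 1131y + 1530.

y^3 + 12y^2 + 69y + 170

By polynomial division,
  -y^5 - 14y^4 - 108y^3 - 488y^2 - 1375y - 2550 = (-(1/3)y + 1/3)(3y^4 + 45y^3 + 315y^2 + 1131y + 1530) + (-18y^3 - 216y^2 - 1242y - 3060)
  3y^4 + 45y^3 + 315y^2 + 1131y + 1530 = (-(1/6)y - 1/2)(-18y^3 - 216y^2 - 1242y - 3060) + (0)
Last nonzero remainder: -18y^3 - 216y^2 - 1242y - 3060. Dividing through by -18 gives the monic gcd y^3 + 12y^2 + 69y + 170.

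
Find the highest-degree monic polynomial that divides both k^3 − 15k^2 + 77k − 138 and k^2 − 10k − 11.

1

Apply the Euclidean algorithm:
  k^3 − 15k^2 + 77k − 138 = (k − 5)(k^2 − 10k − 11) + (38k − 193)
  k^2 − 10k − 11 = ((1/38)k − 187/1444)(38k − 193) + (−51975/1444)
  38k − 193 = (−(54872/51975)k + 278692/51975)(−51975/1444) + (0)
The last nonzero remainder is the constant −51975/1444, so the polynomials are coprime and gcd = 1.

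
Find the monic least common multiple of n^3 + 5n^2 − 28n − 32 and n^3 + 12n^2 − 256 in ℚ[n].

n^4 + 13n^3 + 12n^2 − 256n − 256

Euclidean algorithm in ℚ[n]:
  n^3 + 5n^2 − 28n − 32 = (n^3 + 12n^2 − 256) + (−7n^2 − 28n + 224)
  n^3 + 12n^2 − 256 = (−(1/7)n − 8/7)(−7n^2 − 28n + 224) + (0)
Last nonzero remainder: −7n^2 − 28n + 224. Dividing through by −7 gives the monic gcd n^2 + 4n − 32.
Then lcm(f, g) = f·g / gcd(f, g); expanding and making the result monic gives the answer.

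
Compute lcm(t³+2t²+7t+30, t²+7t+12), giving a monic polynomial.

t⁴+6t³+15t²+58t+120

By polynomial division,
  t³+2t²+7t+30 = (t-5)(t²+7t+12) + (30t+90)
  t²+7t+12 = ((1/30)t+2/15)(30t+90) + (0)
Last nonzero remainder: 30t+90. Dividing through by 30 gives the monic gcd t+3.
Then lcm(f, g) = f·g / gcd(f, g); expanding and making the result monic gives the answer.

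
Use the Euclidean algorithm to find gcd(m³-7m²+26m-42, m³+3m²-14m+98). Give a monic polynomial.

Repeated division with remainder:
  m³-7m²+26m-42 = (m³+3m²-14m+98) + (-10m²+40m-140)
  m³+3m²-14m+98 = (-(1/10)m-7/10)(-10m²+40m-140) + (0)
Last nonzero remainder: -10m²+40m-140. Dividing through by -10 gives the monic gcd m²-4m+14.

m²-4m+14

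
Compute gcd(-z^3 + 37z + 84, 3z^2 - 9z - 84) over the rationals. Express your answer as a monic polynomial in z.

z^2 - 3z - 28

Repeated division with remainder:
  -z^3 + 37z + 84 = (-(1/3)z - 1)(3z^2 - 9z - 84) + (0)
Last nonzero remainder: 3z^2 - 9z - 84. Dividing through by 3 gives the monic gcd z^2 - 3z - 28.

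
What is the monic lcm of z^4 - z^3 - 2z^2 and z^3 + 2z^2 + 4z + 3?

z^6 - 5z^3 - 6z^2

Euclidean algorithm in ℚ[z]:
  z^4 - z^3 - 2z^2 = (z - 3)(z^3 + 2z^2 + 4z + 3) + (9z + 9)
  z^3 + 2z^2 + 4z + 3 = ((1/9)z^2 + (1/9)z + 1/3)(9z + 9) + (0)
Last nonzero remainder: 9z + 9. Dividing through by 9 gives the monic gcd z + 1.
Then lcm(f, g) = f·g / gcd(f, g); expanding and making the result monic gives the answer.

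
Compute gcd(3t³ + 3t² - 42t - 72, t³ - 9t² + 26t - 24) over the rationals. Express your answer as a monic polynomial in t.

Euclidean algorithm in ℚ[t]:
  3t³ + 3t² - 42t - 72 = (3)(t³ - 9t² + 26t - 24) + (30t² - 120t)
  t³ - 9t² + 26t - 24 = ((1/30)t - 1/6)(30t² - 120t) + (6t - 24)
  30t² - 120t = (5t)(6t - 24) + (0)
Last nonzero remainder: 6t - 24. Dividing through by 6 gives the monic gcd t - 4.

t - 4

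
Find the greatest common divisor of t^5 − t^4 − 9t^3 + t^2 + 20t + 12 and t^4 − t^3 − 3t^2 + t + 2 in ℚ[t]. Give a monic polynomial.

Apply the Euclidean algorithm:
  t^5 − t^4 − 9t^3 + t^2 + 20t + 12 = (t)(t^4 − t^3 − 3t^2 + t + 2) + (−6t^3 + 18t + 12)
  t^4 − t^3 − 3t^2 + t + 2 = (−(1/6)t + 1/6)(−6t^3 + 18t + 12) + (0)
Last nonzero remainder: −6t^3 + 18t + 12. Dividing through by −6 gives the monic gcd t^3 − 3t − 2.

t^3 − 3t − 2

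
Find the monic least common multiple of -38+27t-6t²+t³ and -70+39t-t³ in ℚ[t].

1330-1021t+226t²-20t³-4t⁴+t⁵

By polynomial division,
  t³-6t²+27t-38 = (-1)(-t³+39t-70) + (-6t²+66t-108)
  -t³+39t-70 = ((1/6)t+11/6)(-6t²+66t-108) + (-64t+128)
  -6t²+66t-108 = ((3/32)t-27/32)(-64t+128) + (0)
Last nonzero remainder: -64t+128. Dividing through by -64 gives the monic gcd t-2.
Then lcm(f, g) = f·g / gcd(f, g); expanding and making the result monic gives the answer.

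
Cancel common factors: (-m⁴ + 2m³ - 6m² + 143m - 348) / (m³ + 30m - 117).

Repeated division with remainder:
  -m⁴ + 2m³ - 6m² + 143m - 348 = (-m + 2)(m³ + 30m - 117) + (24m² - 34m - 114)
  m³ + 30m - 117 = ((1/24)m + 17/288)(24m² - 34m - 114) + ((5293/144)m - 5293/48)
  24m² - 34m - 114 = ((3456/5293)m + 5472/5293)((5293/144)m - 5293/48) + (0)
Last nonzero remainder: (5293/144)m - 5293/48. Dividing through by 5293/144 gives the monic gcd m - 3.
Cancel m - 3 from numerator and denominator to get the reduced form.

(-m³ - m² - 9m + 116)/(m² + 3m + 39)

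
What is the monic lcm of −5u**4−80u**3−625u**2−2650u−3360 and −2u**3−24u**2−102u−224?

u**6+21u**5+221u**4+1411u**3+5322u**2+11840u+10752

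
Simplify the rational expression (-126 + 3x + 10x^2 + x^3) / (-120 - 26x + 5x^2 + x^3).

(-21 + 4x + x^2)/(-20 - x + x^2)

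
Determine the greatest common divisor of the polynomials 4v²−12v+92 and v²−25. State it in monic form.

By polynomial division,
  4v²−12v+92 = (4)(v²−25) + (−12v+192)
  v²−25 = (−(1/12)v−4/3)(−12v+192) + (231)
  −12v+192 = (−(4/77)v+64/77)(231) + (0)
The last nonzero remainder is the constant 231, so the polynomials are coprime and gcd = 1.

1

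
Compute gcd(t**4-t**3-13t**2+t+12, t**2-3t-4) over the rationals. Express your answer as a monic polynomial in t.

t**2-3t-4

Apply the Euclidean algorithm:
  t**4-t**3-13t**2+t+12 = (t**2+2t-3)(t**2-3t-4) + (0)
The last nonzero remainder t**2-3t-4 is already monic.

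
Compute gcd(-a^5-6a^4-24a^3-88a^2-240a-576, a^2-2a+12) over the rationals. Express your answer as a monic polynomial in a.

a^2-2a+12

Apply the Euclidean algorithm:
  -a^5-6a^4-24a^3-88a^2-240a-576 = (-a^3-8a^2-28a-48)(a^2-2a+12) + (0)
The last nonzero remainder a^2-2a+12 is already monic.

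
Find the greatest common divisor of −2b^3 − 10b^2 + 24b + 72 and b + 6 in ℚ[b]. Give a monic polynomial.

Euclidean algorithm in ℚ[b]:
  −2b^3 − 10b^2 + 24b + 72 = (−2b^2 + 2b + 12)(b + 6) + (0)
The last nonzero remainder b + 6 is already monic.

b + 6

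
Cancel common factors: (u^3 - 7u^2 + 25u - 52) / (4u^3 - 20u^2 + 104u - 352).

(u^2 - 3u + 13)/(4u^2 - 4u + 88)

Euclidean algorithm in ℚ[u]:
  u^3 - 7u^2 + 25u - 52 = (1/4)(4u^3 - 20u^2 + 104u - 352) + (-2u^2 - u + 36)
  4u^3 - 20u^2 + 104u - 352 = (-2u + 11)(-2u^2 - u + 36) + (187u - 748)
  -2u^2 - u + 36 = (-(2/187)u - 9/187)(187u - 748) + (0)
Last nonzero remainder: 187u - 748. Dividing through by 187 gives the monic gcd u - 4.
Cancel u - 4 from numerator and denominator to get the reduced form.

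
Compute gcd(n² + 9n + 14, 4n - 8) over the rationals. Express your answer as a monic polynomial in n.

Apply the Euclidean algorithm:
  n² + 9n + 14 = ((1/4)n + 11/4)(4n - 8) + (36)
  4n - 8 = ((1/9)n - 2/9)(36) + (0)
The last nonzero remainder is the constant 36, so the polynomials are coprime and gcd = 1.

1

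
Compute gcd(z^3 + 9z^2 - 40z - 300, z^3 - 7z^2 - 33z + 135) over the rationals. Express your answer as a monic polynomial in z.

Euclidean algorithm in ℚ[z]:
  z^3 + 9z^2 - 40z - 300 = (z^3 - 7z^2 - 33z + 135) + (16z^2 - 7z - 435)
  z^3 - 7z^2 - 33z + 135 = ((1/16)z - 105/256)(16z^2 - 7z - 435) + (-(2223/256)z - 11115/256)
  16z^2 - 7z - 435 = (-(4096/2223)z + 7424/741)(-(2223/256)z - 11115/256) + (0)
Last nonzero remainder: -(2223/256)z - 11115/256. Dividing through by -2223/256 gives the monic gcd z + 5.

z + 5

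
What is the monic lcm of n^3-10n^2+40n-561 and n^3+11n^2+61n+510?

n^4-60n^2-161n-5610

Repeated division with remainder:
  n^3-10n^2+40n-561 = (n^3+11n^2+61n+510) + (-21n^2-21n-1071)
  n^3+11n^2+61n+510 = (-(1/21)n-10/21)(-21n^2-21n-1071) + (0)
Last nonzero remainder: -21n^2-21n-1071. Dividing through by -21 gives the monic gcd n^2+n+51.
Then lcm(f, g) = f·g / gcd(f, g); expanding and making the result monic gives the answer.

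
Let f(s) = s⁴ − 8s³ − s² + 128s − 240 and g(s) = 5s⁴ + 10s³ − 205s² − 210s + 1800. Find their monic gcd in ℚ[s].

Euclidean algorithm in ℚ[s]:
  s⁴ − 8s³ − s² + 128s − 240 = (1/5)(5s⁴ + 10s³ − 205s² − 210s + 1800) + (−10s³ + 40s² + 170s − 600)
  5s⁴ + 10s³ − 205s² − 210s + 1800 = (−(1/2)s − 3)(−10s³ + 40s² + 170s − 600) + (0)
Last nonzero remainder: −10s³ + 40s² + 170s − 600. Dividing through by −10 gives the monic gcd s³ − 4s² − 17s + 60.

s³ − 4s² − 17s + 60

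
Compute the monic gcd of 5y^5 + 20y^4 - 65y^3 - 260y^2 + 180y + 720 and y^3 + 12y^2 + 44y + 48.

y^2 + 6y + 8

Repeated division with remainder:
  5y^5 + 20y^4 - 65y^3 - 260y^2 + 180y + 720 = (5y^2 - 40y + 195)(y^3 + 12y^2 + 44y + 48) + (-1080y^2 - 6480y - 8640)
  y^3 + 12y^2 + 44y + 48 = (-(1/1080)y - 1/180)(-1080y^2 - 6480y - 8640) + (0)
Last nonzero remainder: -1080y^2 - 6480y - 8640. Dividing through by -1080 gives the monic gcd y^2 + 6y + 8.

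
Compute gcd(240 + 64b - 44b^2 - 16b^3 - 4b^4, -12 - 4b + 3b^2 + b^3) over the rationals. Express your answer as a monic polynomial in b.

Euclidean algorithm in ℚ[b]:
  -4b^4 - 16b^3 - 44b^2 + 64b + 240 = (-4b - 4)(b^3 + 3b^2 - 4b - 12) + (-48b^2 + 192)
  b^3 + 3b^2 - 4b - 12 = (-(1/48)b - 1/16)(-48b^2 + 192) + (0)
Last nonzero remainder: -48b^2 + 192. Dividing through by -48 gives the monic gcd b^2 - 4.

-4 + b^2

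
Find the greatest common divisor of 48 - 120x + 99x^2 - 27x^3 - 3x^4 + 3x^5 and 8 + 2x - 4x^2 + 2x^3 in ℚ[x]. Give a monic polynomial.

4 - 3x + x^2

Repeated division with remainder:
  3x^5 - 3x^4 - 27x^3 + 99x^2 - 120x + 48 = ((3/2)x^2 + (3/2)x - 12)(2x^3 - 4x^2 + 2x + 8) + (36x^2 - 108x + 144)
  2x^3 - 4x^2 + 2x + 8 = ((1/18)x + 1/18)(36x^2 - 108x + 144) + (0)
Last nonzero remainder: 36x^2 - 108x + 144. Dividing through by 36 gives the monic gcd x^2 - 3x + 4.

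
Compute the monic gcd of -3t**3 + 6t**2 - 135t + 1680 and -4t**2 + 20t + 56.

Apply the Euclidean algorithm:
  -3t**3 + 6t**2 - 135t + 1680 = ((3/4)t + 9/4)(-4t**2 + 20t + 56) + (-222t + 1554)
  -4t**2 + 20t + 56 = ((2/111)t + 4/111)(-222t + 1554) + (0)
Last nonzero remainder: -222t + 1554. Dividing through by -222 gives the monic gcd t - 7.

t - 7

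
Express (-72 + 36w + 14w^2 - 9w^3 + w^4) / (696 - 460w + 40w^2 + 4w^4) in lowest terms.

(-12 - 4w + w^2)/(116 + 20w + 4w^2)

By polynomial division,
  w^4 - 9w^3 + 14w^2 + 36w - 72 = (1/4)(4w^4 + 40w^2 - 460w + 696) + (-9w^3 + 4w^2 + 151w - 246)
  4w^4 + 40w^2 - 460w + 696 = (-(4/9)w - 16/81)(-9w^3 + 4w^2 + 151w - 246) + ((8740/81)w^2 - (43700/81)w + 17480/27)
  -9w^3 + 4w^2 + 151w - 246 = (-(729/8740)w - 3321/8740)((8740/81)w^2 - (43700/81)w + 17480/27) + (0)
Last nonzero remainder: (8740/81)w^2 - (43700/81)w + 17480/27. Dividing through by 8740/81 gives the monic gcd w^2 - 5w + 6.
Cancel w^2 - 5w + 6 from numerator and denominator to get the reduced form.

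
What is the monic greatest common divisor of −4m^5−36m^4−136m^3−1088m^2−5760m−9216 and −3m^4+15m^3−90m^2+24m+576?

Apply the Euclidean algorithm:
  −4m^5−36m^4−136m^3−1088m^2−5760m−9216 = ((4/3)m+56/3)(−3m^4+15m^3−90m^2+24m+576) + (−296m^3+560m^2−6976m−19968)
  −3m^4+15m^3−90m^2+24m+576 = ((3/296)m−345/10952)(−296m^3+560m^2−6976m−19968) + (−(2268/1369)m^2+(9072/1369)m−72576/1369)
  −296m^3+560m^2−6976m−19968 = ((101306/567)m+71188/189)(−(2268/1369)m^2+(9072/1369)m−72576/1369) + (0)
Last nonzero remainder: −(2268/1369)m^2+(9072/1369)m−72576/1369. Dividing through by −2268/1369 gives the monic gcd m^2−4m+32.

m^2−4m+32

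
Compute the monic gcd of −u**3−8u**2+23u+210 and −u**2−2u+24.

By polynomial division,
  −u**3−8u**2+23u+210 = (u+6)(−u**2−2u+24) + (11u+66)
  −u**2−2u+24 = (−(1/11)u+4/11)(11u+66) + (0)
Last nonzero remainder: 11u+66. Dividing through by 11 gives the monic gcd u+6.

u+6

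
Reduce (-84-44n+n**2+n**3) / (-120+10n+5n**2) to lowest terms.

Repeated division with remainder:
  n**3+n**2-44n-84 = ((1/5)n-1/5)(5n**2+10n-120) + (-18n-108)
  5n**2+10n-120 = (-(5/18)n+10/9)(-18n-108) + (0)
Last nonzero remainder: -18n-108. Dividing through by -18 gives the monic gcd n+6.
Cancel n+6 from numerator and denominator to get the reduced form.

(-14-5n+n**2)/(-20+5n)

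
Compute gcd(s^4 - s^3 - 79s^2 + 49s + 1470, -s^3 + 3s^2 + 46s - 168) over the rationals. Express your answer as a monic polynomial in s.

s^2 + s - 42

Euclidean algorithm in ℚ[s]:
  s^4 - s^3 - 79s^2 + 49s + 1470 = (-s - 2)(-s^3 + 3s^2 + 46s - 168) + (-27s^2 - 27s + 1134)
  -s^3 + 3s^2 + 46s - 168 = ((1/27)s - 4/27)(-27s^2 - 27s + 1134) + (0)
Last nonzero remainder: -27s^2 - 27s + 1134. Dividing through by -27 gives the monic gcd s^2 + s - 42.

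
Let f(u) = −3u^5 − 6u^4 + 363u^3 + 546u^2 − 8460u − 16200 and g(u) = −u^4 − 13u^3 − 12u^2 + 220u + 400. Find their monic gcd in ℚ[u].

By polynomial division,
  −3u^5 − 6u^4 + 363u^3 + 546u^2 − 8460u − 16200 = (3u − 33)(−u^4 − 13u^3 − 12u^2 + 220u + 400) + (−30u^3 − 510u^2 − 2400u − 3000)
  −u^4 − 13u^3 − 12u^2 + 220u + 400 = ((1/30)u − 2/15)(−30u^3 − 510u^2 − 2400u − 3000) + (0)
Last nonzero remainder: −30u^3 − 510u^2 − 2400u − 3000. Dividing through by −30 gives the monic gcd u^3 + 17u^2 + 80u + 100.

u^3 + 17u^2 + 80u + 100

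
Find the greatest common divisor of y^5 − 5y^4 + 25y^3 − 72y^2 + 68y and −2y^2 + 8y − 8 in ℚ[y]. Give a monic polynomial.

y^2 − 4y + 4

Euclidean algorithm in ℚ[y]:
  y^5 − 5y^4 + 25y^3 − 72y^2 + 68y = (−(1/2)y^3 + (1/2)y^2 − (17/2)y)(−2y^2 + 8y − 8) + (0)
Last nonzero remainder: −2y^2 + 8y − 8. Dividing through by −2 gives the monic gcd y^2 − 4y + 4.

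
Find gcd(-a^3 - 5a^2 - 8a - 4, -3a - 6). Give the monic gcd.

a + 2

Apply the Euclidean algorithm:
  -a^3 - 5a^2 - 8a - 4 = ((1/3)a^2 + a + 2/3)(-3a - 6) + (0)
Last nonzero remainder: -3a - 6. Dividing through by -3 gives the monic gcd a + 2.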